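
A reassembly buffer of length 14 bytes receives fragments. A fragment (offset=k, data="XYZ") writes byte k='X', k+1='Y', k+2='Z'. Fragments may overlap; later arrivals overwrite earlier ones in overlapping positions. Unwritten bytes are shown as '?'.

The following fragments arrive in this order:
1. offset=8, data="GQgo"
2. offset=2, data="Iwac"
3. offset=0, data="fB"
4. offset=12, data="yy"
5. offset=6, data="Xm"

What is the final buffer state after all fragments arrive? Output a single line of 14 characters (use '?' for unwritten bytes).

Answer: fBIwacXmGQgoyy

Derivation:
Fragment 1: offset=8 data="GQgo" -> buffer=????????GQgo??
Fragment 2: offset=2 data="Iwac" -> buffer=??Iwac??GQgo??
Fragment 3: offset=0 data="fB" -> buffer=fBIwac??GQgo??
Fragment 4: offset=12 data="yy" -> buffer=fBIwac??GQgoyy
Fragment 5: offset=6 data="Xm" -> buffer=fBIwacXmGQgoyy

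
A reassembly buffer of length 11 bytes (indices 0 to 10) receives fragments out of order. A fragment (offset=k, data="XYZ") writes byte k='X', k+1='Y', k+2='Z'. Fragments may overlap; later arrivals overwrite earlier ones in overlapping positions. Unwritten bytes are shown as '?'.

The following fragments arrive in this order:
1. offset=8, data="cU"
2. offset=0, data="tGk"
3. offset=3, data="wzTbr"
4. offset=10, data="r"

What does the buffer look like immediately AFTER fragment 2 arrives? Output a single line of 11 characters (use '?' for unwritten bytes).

Fragment 1: offset=8 data="cU" -> buffer=????????cU?
Fragment 2: offset=0 data="tGk" -> buffer=tGk?????cU?

Answer: tGk?????cU?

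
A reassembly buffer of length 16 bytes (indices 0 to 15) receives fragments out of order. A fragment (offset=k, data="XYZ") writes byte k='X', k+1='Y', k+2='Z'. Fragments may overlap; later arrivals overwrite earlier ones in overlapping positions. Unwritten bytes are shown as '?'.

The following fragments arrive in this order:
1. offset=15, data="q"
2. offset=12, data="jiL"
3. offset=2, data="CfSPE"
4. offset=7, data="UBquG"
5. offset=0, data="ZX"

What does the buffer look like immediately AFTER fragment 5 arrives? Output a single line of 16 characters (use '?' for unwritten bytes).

Answer: ZXCfSPEUBquGjiLq

Derivation:
Fragment 1: offset=15 data="q" -> buffer=???????????????q
Fragment 2: offset=12 data="jiL" -> buffer=????????????jiLq
Fragment 3: offset=2 data="CfSPE" -> buffer=??CfSPE?????jiLq
Fragment 4: offset=7 data="UBquG" -> buffer=??CfSPEUBquGjiLq
Fragment 5: offset=0 data="ZX" -> buffer=ZXCfSPEUBquGjiLq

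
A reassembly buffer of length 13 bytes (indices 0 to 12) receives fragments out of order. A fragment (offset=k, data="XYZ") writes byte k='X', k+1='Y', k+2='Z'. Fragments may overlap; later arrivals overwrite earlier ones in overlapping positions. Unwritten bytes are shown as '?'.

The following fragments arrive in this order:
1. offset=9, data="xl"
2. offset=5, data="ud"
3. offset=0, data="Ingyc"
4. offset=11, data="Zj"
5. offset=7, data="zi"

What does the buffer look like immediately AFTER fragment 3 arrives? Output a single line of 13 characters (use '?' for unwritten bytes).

Fragment 1: offset=9 data="xl" -> buffer=?????????xl??
Fragment 2: offset=5 data="ud" -> buffer=?????ud??xl??
Fragment 3: offset=0 data="Ingyc" -> buffer=Ingycud??xl??

Answer: Ingycud??xl??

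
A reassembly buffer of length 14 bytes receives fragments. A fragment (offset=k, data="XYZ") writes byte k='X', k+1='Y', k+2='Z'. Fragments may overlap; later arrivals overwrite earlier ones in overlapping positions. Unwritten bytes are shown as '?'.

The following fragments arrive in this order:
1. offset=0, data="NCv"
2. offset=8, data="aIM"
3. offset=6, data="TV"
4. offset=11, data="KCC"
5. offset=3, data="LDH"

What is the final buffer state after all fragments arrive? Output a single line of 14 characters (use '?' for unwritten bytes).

Fragment 1: offset=0 data="NCv" -> buffer=NCv???????????
Fragment 2: offset=8 data="aIM" -> buffer=NCv?????aIM???
Fragment 3: offset=6 data="TV" -> buffer=NCv???TVaIM???
Fragment 4: offset=11 data="KCC" -> buffer=NCv???TVaIMKCC
Fragment 5: offset=3 data="LDH" -> buffer=NCvLDHTVaIMKCC

Answer: NCvLDHTVaIMKCC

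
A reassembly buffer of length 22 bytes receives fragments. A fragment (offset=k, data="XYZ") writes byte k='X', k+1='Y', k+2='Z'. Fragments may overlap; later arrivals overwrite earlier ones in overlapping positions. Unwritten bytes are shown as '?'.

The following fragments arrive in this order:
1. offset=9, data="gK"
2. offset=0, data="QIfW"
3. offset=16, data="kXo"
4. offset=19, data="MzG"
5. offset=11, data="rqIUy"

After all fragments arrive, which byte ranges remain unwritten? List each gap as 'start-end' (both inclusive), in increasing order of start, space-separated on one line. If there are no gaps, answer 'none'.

Answer: 4-8

Derivation:
Fragment 1: offset=9 len=2
Fragment 2: offset=0 len=4
Fragment 3: offset=16 len=3
Fragment 4: offset=19 len=3
Fragment 5: offset=11 len=5
Gaps: 4-8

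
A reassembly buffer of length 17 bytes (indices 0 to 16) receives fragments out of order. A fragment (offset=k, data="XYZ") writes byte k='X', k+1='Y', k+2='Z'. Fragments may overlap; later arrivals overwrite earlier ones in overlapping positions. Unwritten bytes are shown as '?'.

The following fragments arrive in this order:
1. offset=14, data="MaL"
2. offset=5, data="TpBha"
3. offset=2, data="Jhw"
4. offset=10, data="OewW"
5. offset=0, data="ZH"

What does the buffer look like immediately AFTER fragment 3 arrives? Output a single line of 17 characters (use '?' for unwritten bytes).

Fragment 1: offset=14 data="MaL" -> buffer=??????????????MaL
Fragment 2: offset=5 data="TpBha" -> buffer=?????TpBha????MaL
Fragment 3: offset=2 data="Jhw" -> buffer=??JhwTpBha????MaL

Answer: ??JhwTpBha????MaL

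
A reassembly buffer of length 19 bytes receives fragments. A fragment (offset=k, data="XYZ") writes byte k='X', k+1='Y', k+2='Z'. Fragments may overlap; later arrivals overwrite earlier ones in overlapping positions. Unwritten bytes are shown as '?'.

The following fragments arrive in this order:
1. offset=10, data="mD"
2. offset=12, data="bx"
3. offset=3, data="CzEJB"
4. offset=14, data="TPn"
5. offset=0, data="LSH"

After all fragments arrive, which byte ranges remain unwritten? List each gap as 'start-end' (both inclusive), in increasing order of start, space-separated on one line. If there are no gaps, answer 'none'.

Fragment 1: offset=10 len=2
Fragment 2: offset=12 len=2
Fragment 3: offset=3 len=5
Fragment 4: offset=14 len=3
Fragment 5: offset=0 len=3
Gaps: 8-9 17-18

Answer: 8-9 17-18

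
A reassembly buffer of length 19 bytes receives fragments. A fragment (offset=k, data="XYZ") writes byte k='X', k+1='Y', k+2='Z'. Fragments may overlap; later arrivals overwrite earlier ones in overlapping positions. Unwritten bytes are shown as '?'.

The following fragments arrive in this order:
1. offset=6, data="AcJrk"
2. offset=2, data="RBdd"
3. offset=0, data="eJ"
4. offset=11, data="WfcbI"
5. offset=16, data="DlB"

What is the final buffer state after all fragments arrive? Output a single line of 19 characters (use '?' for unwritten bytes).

Answer: eJRBddAcJrkWfcbIDlB

Derivation:
Fragment 1: offset=6 data="AcJrk" -> buffer=??????AcJrk????????
Fragment 2: offset=2 data="RBdd" -> buffer=??RBddAcJrk????????
Fragment 3: offset=0 data="eJ" -> buffer=eJRBddAcJrk????????
Fragment 4: offset=11 data="WfcbI" -> buffer=eJRBddAcJrkWfcbI???
Fragment 5: offset=16 data="DlB" -> buffer=eJRBddAcJrkWfcbIDlB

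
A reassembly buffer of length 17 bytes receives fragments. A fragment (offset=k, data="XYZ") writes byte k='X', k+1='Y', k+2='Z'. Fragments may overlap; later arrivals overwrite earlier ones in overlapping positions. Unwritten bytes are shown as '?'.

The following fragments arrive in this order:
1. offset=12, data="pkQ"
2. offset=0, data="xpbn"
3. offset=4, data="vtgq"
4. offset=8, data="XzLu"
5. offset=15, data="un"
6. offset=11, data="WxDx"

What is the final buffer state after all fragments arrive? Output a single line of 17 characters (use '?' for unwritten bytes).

Fragment 1: offset=12 data="pkQ" -> buffer=????????????pkQ??
Fragment 2: offset=0 data="xpbn" -> buffer=xpbn????????pkQ??
Fragment 3: offset=4 data="vtgq" -> buffer=xpbnvtgq????pkQ??
Fragment 4: offset=8 data="XzLu" -> buffer=xpbnvtgqXzLupkQ??
Fragment 5: offset=15 data="un" -> buffer=xpbnvtgqXzLupkQun
Fragment 6: offset=11 data="WxDx" -> buffer=xpbnvtgqXzLWxDxun

Answer: xpbnvtgqXzLWxDxun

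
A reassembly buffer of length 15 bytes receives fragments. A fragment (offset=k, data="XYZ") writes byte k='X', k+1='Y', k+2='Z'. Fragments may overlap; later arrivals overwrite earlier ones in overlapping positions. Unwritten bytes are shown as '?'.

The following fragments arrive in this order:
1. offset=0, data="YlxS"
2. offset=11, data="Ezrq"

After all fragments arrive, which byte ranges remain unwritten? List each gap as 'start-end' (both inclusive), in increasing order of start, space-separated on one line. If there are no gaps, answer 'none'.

Answer: 4-10

Derivation:
Fragment 1: offset=0 len=4
Fragment 2: offset=11 len=4
Gaps: 4-10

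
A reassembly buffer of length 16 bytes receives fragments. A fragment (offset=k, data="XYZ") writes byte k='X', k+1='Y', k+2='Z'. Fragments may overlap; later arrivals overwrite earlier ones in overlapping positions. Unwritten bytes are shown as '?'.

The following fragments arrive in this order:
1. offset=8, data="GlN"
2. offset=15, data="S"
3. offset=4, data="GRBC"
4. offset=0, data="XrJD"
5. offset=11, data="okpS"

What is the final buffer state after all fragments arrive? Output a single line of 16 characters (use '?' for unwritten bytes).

Answer: XrJDGRBCGlNokpSS

Derivation:
Fragment 1: offset=8 data="GlN" -> buffer=????????GlN?????
Fragment 2: offset=15 data="S" -> buffer=????????GlN????S
Fragment 3: offset=4 data="GRBC" -> buffer=????GRBCGlN????S
Fragment 4: offset=0 data="XrJD" -> buffer=XrJDGRBCGlN????S
Fragment 5: offset=11 data="okpS" -> buffer=XrJDGRBCGlNokpSS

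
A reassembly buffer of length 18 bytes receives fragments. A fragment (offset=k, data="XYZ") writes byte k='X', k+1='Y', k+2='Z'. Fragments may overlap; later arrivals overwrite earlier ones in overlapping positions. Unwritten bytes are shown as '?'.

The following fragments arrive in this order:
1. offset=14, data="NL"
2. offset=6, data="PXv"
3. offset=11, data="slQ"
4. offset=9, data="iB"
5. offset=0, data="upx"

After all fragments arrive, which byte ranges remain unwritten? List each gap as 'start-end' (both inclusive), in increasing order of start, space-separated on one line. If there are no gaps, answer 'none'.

Answer: 3-5 16-17

Derivation:
Fragment 1: offset=14 len=2
Fragment 2: offset=6 len=3
Fragment 3: offset=11 len=3
Fragment 4: offset=9 len=2
Fragment 5: offset=0 len=3
Gaps: 3-5 16-17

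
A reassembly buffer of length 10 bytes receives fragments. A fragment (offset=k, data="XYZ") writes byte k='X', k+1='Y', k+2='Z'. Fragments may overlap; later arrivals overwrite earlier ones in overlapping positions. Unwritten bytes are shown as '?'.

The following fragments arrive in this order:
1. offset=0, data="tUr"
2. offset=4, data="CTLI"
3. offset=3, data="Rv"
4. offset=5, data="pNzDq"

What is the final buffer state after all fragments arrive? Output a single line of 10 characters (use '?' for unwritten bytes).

Fragment 1: offset=0 data="tUr" -> buffer=tUr???????
Fragment 2: offset=4 data="CTLI" -> buffer=tUr?CTLI??
Fragment 3: offset=3 data="Rv" -> buffer=tUrRvTLI??
Fragment 4: offset=5 data="pNzDq" -> buffer=tUrRvpNzDq

Answer: tUrRvpNzDq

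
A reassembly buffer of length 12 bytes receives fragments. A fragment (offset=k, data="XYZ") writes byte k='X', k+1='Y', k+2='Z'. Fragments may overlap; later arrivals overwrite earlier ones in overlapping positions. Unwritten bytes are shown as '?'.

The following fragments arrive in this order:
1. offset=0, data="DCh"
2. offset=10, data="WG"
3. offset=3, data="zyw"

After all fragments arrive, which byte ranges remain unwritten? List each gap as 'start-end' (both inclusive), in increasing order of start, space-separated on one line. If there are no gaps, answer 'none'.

Fragment 1: offset=0 len=3
Fragment 2: offset=10 len=2
Fragment 3: offset=3 len=3
Gaps: 6-9

Answer: 6-9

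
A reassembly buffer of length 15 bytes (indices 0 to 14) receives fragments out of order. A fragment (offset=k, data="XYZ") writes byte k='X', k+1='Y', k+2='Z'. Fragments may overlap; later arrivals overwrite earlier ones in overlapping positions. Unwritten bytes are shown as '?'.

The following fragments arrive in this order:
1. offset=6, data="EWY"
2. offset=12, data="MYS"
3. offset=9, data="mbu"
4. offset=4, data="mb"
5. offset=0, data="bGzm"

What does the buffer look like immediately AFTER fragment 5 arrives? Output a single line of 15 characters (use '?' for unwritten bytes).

Fragment 1: offset=6 data="EWY" -> buffer=??????EWY??????
Fragment 2: offset=12 data="MYS" -> buffer=??????EWY???MYS
Fragment 3: offset=9 data="mbu" -> buffer=??????EWYmbuMYS
Fragment 4: offset=4 data="mb" -> buffer=????mbEWYmbuMYS
Fragment 5: offset=0 data="bGzm" -> buffer=bGzmmbEWYmbuMYS

Answer: bGzmmbEWYmbuMYS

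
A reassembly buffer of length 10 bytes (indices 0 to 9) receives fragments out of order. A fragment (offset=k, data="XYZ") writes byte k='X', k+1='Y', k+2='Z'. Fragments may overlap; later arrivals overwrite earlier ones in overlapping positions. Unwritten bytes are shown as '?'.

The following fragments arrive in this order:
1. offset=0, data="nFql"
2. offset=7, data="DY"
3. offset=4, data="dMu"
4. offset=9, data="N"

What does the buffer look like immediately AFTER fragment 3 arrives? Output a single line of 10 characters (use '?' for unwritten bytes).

Fragment 1: offset=0 data="nFql" -> buffer=nFql??????
Fragment 2: offset=7 data="DY" -> buffer=nFql???DY?
Fragment 3: offset=4 data="dMu" -> buffer=nFqldMuDY?

Answer: nFqldMuDY?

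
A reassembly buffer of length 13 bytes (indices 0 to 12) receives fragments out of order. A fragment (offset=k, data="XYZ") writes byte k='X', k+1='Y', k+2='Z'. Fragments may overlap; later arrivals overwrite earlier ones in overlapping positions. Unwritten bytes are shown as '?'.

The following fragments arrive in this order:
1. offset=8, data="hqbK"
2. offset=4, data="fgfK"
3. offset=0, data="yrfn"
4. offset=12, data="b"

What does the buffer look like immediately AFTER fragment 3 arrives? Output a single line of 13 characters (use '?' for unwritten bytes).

Fragment 1: offset=8 data="hqbK" -> buffer=????????hqbK?
Fragment 2: offset=4 data="fgfK" -> buffer=????fgfKhqbK?
Fragment 3: offset=0 data="yrfn" -> buffer=yrfnfgfKhqbK?

Answer: yrfnfgfKhqbK?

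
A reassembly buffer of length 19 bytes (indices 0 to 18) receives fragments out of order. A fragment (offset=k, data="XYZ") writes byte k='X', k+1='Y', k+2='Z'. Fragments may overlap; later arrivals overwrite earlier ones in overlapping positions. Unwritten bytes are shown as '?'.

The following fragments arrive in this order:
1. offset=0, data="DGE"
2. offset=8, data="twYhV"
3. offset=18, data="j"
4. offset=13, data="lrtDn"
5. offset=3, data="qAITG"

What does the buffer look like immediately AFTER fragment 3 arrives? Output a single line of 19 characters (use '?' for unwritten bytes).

Fragment 1: offset=0 data="DGE" -> buffer=DGE????????????????
Fragment 2: offset=8 data="twYhV" -> buffer=DGE?????twYhV??????
Fragment 3: offset=18 data="j" -> buffer=DGE?????twYhV?????j

Answer: DGE?????twYhV?????j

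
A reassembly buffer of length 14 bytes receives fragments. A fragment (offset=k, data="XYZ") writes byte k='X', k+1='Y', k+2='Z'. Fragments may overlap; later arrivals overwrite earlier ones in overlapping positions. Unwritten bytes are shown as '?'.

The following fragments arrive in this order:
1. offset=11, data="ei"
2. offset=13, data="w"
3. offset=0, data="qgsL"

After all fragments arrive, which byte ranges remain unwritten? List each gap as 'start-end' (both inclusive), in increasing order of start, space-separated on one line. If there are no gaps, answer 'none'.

Answer: 4-10

Derivation:
Fragment 1: offset=11 len=2
Fragment 2: offset=13 len=1
Fragment 3: offset=0 len=4
Gaps: 4-10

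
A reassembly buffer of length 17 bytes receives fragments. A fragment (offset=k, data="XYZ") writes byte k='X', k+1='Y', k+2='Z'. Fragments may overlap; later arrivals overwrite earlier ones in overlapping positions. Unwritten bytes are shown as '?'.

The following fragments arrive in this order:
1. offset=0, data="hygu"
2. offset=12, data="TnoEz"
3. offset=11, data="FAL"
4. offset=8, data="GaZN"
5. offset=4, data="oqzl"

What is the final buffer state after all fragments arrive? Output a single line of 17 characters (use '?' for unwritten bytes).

Answer: hyguoqzlGaZNALoEz

Derivation:
Fragment 1: offset=0 data="hygu" -> buffer=hygu?????????????
Fragment 2: offset=12 data="TnoEz" -> buffer=hygu????????TnoEz
Fragment 3: offset=11 data="FAL" -> buffer=hygu???????FALoEz
Fragment 4: offset=8 data="GaZN" -> buffer=hygu????GaZNALoEz
Fragment 5: offset=4 data="oqzl" -> buffer=hyguoqzlGaZNALoEz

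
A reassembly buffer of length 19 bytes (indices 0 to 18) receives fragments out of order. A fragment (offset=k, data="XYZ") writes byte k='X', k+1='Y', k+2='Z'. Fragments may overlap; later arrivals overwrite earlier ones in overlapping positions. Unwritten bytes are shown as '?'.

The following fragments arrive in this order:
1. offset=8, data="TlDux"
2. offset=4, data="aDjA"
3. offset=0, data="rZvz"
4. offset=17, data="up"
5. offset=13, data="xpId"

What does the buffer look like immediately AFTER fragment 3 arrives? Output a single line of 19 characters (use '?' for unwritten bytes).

Fragment 1: offset=8 data="TlDux" -> buffer=????????TlDux??????
Fragment 2: offset=4 data="aDjA" -> buffer=????aDjATlDux??????
Fragment 3: offset=0 data="rZvz" -> buffer=rZvzaDjATlDux??????

Answer: rZvzaDjATlDux??????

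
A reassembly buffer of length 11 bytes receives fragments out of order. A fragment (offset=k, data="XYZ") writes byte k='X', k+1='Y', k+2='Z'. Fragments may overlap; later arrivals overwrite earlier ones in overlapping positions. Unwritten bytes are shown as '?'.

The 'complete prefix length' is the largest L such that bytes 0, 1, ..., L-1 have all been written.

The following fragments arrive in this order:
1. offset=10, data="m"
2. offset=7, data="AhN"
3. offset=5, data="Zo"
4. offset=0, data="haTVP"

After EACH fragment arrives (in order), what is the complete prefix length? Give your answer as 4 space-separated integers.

Answer: 0 0 0 11

Derivation:
Fragment 1: offset=10 data="m" -> buffer=??????????m -> prefix_len=0
Fragment 2: offset=7 data="AhN" -> buffer=???????AhNm -> prefix_len=0
Fragment 3: offset=5 data="Zo" -> buffer=?????ZoAhNm -> prefix_len=0
Fragment 4: offset=0 data="haTVP" -> buffer=haTVPZoAhNm -> prefix_len=11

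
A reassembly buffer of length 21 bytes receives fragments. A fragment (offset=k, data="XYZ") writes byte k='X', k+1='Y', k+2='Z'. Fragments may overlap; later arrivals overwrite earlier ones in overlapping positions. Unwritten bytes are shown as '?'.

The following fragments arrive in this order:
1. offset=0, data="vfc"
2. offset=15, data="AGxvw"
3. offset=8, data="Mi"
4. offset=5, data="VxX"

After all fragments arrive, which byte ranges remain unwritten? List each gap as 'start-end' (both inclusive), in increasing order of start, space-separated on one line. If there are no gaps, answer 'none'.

Answer: 3-4 10-14 20-20

Derivation:
Fragment 1: offset=0 len=3
Fragment 2: offset=15 len=5
Fragment 3: offset=8 len=2
Fragment 4: offset=5 len=3
Gaps: 3-4 10-14 20-20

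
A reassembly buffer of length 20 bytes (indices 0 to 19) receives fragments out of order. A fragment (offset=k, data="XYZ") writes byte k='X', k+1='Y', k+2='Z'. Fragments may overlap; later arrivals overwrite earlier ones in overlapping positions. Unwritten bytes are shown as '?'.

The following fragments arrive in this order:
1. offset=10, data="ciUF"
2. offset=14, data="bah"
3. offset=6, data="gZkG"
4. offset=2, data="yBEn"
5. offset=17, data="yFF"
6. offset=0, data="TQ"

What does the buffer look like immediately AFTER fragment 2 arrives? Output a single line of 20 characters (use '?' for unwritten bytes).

Fragment 1: offset=10 data="ciUF" -> buffer=??????????ciUF??????
Fragment 2: offset=14 data="bah" -> buffer=??????????ciUFbah???

Answer: ??????????ciUFbah???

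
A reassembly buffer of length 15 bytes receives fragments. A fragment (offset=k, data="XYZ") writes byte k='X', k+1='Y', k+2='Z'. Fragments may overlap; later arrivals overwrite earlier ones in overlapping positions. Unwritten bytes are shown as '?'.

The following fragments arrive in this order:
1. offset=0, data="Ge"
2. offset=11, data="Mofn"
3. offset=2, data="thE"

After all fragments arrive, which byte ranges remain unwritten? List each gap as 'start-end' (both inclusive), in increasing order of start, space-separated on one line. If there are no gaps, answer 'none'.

Fragment 1: offset=0 len=2
Fragment 2: offset=11 len=4
Fragment 3: offset=2 len=3
Gaps: 5-10

Answer: 5-10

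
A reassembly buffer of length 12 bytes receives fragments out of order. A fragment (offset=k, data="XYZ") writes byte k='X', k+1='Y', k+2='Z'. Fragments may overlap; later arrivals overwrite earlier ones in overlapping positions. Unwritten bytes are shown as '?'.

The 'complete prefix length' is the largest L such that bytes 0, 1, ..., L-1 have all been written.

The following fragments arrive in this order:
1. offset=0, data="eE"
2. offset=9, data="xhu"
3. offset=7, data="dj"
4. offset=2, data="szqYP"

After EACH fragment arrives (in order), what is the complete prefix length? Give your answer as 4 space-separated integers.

Fragment 1: offset=0 data="eE" -> buffer=eE?????????? -> prefix_len=2
Fragment 2: offset=9 data="xhu" -> buffer=eE???????xhu -> prefix_len=2
Fragment 3: offset=7 data="dj" -> buffer=eE?????djxhu -> prefix_len=2
Fragment 4: offset=2 data="szqYP" -> buffer=eEszqYPdjxhu -> prefix_len=12

Answer: 2 2 2 12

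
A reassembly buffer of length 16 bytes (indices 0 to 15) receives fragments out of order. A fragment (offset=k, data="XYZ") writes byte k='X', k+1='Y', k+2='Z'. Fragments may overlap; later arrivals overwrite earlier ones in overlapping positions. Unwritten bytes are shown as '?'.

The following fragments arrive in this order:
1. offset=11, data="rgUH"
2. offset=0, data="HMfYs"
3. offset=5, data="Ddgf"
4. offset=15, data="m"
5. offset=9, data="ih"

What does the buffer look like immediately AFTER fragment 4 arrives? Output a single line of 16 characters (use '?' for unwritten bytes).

Fragment 1: offset=11 data="rgUH" -> buffer=???????????rgUH?
Fragment 2: offset=0 data="HMfYs" -> buffer=HMfYs??????rgUH?
Fragment 3: offset=5 data="Ddgf" -> buffer=HMfYsDdgf??rgUH?
Fragment 4: offset=15 data="m" -> buffer=HMfYsDdgf??rgUHm

Answer: HMfYsDdgf??rgUHm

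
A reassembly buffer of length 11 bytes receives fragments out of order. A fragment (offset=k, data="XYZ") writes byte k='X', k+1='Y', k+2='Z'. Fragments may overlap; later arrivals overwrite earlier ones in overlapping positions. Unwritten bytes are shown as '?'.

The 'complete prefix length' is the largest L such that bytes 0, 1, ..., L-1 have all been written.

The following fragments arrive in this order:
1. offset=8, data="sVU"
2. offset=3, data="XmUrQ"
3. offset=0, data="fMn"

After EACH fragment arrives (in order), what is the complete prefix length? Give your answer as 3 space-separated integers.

Answer: 0 0 11

Derivation:
Fragment 1: offset=8 data="sVU" -> buffer=????????sVU -> prefix_len=0
Fragment 2: offset=3 data="XmUrQ" -> buffer=???XmUrQsVU -> prefix_len=0
Fragment 3: offset=0 data="fMn" -> buffer=fMnXmUrQsVU -> prefix_len=11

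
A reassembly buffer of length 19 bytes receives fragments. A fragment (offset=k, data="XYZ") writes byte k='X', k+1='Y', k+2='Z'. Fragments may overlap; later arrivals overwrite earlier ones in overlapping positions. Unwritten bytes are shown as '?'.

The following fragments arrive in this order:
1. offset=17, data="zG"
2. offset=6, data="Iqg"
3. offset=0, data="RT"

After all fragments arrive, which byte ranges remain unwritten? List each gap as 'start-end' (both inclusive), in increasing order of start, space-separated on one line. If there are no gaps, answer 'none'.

Fragment 1: offset=17 len=2
Fragment 2: offset=6 len=3
Fragment 3: offset=0 len=2
Gaps: 2-5 9-16

Answer: 2-5 9-16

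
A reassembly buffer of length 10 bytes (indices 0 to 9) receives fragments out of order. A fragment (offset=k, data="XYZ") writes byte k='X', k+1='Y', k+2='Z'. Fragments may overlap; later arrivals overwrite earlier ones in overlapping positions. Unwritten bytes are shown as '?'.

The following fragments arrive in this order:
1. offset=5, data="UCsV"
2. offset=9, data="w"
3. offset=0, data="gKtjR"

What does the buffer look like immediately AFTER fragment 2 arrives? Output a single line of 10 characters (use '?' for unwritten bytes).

Answer: ?????UCsVw

Derivation:
Fragment 1: offset=5 data="UCsV" -> buffer=?????UCsV?
Fragment 2: offset=9 data="w" -> buffer=?????UCsVw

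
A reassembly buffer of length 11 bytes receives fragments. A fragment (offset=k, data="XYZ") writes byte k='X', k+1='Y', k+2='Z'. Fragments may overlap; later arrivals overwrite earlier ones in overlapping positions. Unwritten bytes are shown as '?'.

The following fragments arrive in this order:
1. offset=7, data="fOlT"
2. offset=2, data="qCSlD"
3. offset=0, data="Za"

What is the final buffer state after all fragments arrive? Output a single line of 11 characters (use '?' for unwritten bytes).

Answer: ZaqCSlDfOlT

Derivation:
Fragment 1: offset=7 data="fOlT" -> buffer=???????fOlT
Fragment 2: offset=2 data="qCSlD" -> buffer=??qCSlDfOlT
Fragment 3: offset=0 data="Za" -> buffer=ZaqCSlDfOlT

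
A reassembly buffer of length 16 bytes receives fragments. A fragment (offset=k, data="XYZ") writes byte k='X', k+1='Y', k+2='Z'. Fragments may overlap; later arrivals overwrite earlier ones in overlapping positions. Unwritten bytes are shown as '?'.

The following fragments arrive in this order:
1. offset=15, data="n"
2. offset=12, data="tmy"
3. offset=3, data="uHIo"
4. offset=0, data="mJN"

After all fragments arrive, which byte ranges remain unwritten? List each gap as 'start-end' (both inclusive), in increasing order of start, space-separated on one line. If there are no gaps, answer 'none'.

Answer: 7-11

Derivation:
Fragment 1: offset=15 len=1
Fragment 2: offset=12 len=3
Fragment 3: offset=3 len=4
Fragment 4: offset=0 len=3
Gaps: 7-11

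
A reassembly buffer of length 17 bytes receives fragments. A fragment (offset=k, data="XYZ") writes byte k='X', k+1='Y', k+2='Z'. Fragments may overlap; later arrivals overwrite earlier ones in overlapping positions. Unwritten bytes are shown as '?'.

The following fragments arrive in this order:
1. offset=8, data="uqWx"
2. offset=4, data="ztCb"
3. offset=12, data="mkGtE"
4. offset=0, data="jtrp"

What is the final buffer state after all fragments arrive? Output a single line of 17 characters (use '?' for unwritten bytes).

Fragment 1: offset=8 data="uqWx" -> buffer=????????uqWx?????
Fragment 2: offset=4 data="ztCb" -> buffer=????ztCbuqWx?????
Fragment 3: offset=12 data="mkGtE" -> buffer=????ztCbuqWxmkGtE
Fragment 4: offset=0 data="jtrp" -> buffer=jtrpztCbuqWxmkGtE

Answer: jtrpztCbuqWxmkGtE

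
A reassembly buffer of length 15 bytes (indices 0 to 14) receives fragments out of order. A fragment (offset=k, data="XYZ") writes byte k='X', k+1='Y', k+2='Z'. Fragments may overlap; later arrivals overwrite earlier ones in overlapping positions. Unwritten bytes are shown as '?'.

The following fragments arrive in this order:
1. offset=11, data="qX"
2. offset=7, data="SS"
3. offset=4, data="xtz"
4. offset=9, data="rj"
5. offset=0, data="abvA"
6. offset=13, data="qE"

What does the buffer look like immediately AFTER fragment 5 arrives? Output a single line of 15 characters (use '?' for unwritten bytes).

Fragment 1: offset=11 data="qX" -> buffer=???????????qX??
Fragment 2: offset=7 data="SS" -> buffer=???????SS??qX??
Fragment 3: offset=4 data="xtz" -> buffer=????xtzSS??qX??
Fragment 4: offset=9 data="rj" -> buffer=????xtzSSrjqX??
Fragment 5: offset=0 data="abvA" -> buffer=abvAxtzSSrjqX??

Answer: abvAxtzSSrjqX??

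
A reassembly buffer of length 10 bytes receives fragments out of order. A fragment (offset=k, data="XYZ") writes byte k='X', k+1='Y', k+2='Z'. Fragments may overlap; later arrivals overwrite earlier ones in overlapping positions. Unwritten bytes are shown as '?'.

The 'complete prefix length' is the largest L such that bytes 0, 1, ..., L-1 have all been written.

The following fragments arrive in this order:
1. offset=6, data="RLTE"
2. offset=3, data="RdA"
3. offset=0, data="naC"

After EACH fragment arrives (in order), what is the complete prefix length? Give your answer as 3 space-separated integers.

Answer: 0 0 10

Derivation:
Fragment 1: offset=6 data="RLTE" -> buffer=??????RLTE -> prefix_len=0
Fragment 2: offset=3 data="RdA" -> buffer=???RdARLTE -> prefix_len=0
Fragment 3: offset=0 data="naC" -> buffer=naCRdARLTE -> prefix_len=10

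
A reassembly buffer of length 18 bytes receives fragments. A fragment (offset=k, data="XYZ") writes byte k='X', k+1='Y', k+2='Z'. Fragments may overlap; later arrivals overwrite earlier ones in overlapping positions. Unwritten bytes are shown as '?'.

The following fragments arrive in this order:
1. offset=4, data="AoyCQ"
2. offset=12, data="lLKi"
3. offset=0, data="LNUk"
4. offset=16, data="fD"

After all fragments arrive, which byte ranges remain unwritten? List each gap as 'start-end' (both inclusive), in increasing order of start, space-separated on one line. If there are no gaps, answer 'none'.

Answer: 9-11

Derivation:
Fragment 1: offset=4 len=5
Fragment 2: offset=12 len=4
Fragment 3: offset=0 len=4
Fragment 4: offset=16 len=2
Gaps: 9-11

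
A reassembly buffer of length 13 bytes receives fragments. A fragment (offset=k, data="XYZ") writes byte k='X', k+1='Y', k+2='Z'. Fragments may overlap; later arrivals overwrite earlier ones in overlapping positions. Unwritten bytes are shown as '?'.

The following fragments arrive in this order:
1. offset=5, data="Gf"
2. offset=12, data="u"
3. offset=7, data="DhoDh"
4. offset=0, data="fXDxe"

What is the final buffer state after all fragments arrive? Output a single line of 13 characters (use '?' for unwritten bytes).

Answer: fXDxeGfDhoDhu

Derivation:
Fragment 1: offset=5 data="Gf" -> buffer=?????Gf??????
Fragment 2: offset=12 data="u" -> buffer=?????Gf?????u
Fragment 3: offset=7 data="DhoDh" -> buffer=?????GfDhoDhu
Fragment 4: offset=0 data="fXDxe" -> buffer=fXDxeGfDhoDhu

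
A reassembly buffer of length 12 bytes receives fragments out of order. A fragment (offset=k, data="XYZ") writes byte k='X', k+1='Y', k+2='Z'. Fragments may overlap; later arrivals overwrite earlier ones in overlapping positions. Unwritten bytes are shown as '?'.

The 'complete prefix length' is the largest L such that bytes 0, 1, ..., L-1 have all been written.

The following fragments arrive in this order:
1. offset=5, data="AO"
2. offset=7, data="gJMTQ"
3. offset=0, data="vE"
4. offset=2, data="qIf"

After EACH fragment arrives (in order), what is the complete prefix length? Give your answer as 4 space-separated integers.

Answer: 0 0 2 12

Derivation:
Fragment 1: offset=5 data="AO" -> buffer=?????AO????? -> prefix_len=0
Fragment 2: offset=7 data="gJMTQ" -> buffer=?????AOgJMTQ -> prefix_len=0
Fragment 3: offset=0 data="vE" -> buffer=vE???AOgJMTQ -> prefix_len=2
Fragment 4: offset=2 data="qIf" -> buffer=vEqIfAOgJMTQ -> prefix_len=12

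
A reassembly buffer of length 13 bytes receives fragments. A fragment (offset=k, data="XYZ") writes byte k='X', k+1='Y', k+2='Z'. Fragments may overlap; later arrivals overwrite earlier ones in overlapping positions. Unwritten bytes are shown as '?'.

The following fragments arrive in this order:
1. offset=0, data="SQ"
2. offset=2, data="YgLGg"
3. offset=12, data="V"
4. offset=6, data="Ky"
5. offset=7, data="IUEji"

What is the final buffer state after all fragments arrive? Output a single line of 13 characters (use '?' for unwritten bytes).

Answer: SQYgLGKIUEjiV

Derivation:
Fragment 1: offset=0 data="SQ" -> buffer=SQ???????????
Fragment 2: offset=2 data="YgLGg" -> buffer=SQYgLGg??????
Fragment 3: offset=12 data="V" -> buffer=SQYgLGg?????V
Fragment 4: offset=6 data="Ky" -> buffer=SQYgLGKy????V
Fragment 5: offset=7 data="IUEji" -> buffer=SQYgLGKIUEjiV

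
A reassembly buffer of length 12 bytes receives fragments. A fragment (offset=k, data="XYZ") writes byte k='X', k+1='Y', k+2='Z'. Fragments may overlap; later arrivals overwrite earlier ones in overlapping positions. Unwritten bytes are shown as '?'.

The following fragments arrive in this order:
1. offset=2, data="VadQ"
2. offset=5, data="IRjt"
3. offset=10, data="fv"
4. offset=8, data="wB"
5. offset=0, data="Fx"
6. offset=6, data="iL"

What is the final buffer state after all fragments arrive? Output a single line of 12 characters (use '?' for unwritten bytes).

Answer: FxVadIiLwBfv

Derivation:
Fragment 1: offset=2 data="VadQ" -> buffer=??VadQ??????
Fragment 2: offset=5 data="IRjt" -> buffer=??VadIRjt???
Fragment 3: offset=10 data="fv" -> buffer=??VadIRjt?fv
Fragment 4: offset=8 data="wB" -> buffer=??VadIRjwBfv
Fragment 5: offset=0 data="Fx" -> buffer=FxVadIRjwBfv
Fragment 6: offset=6 data="iL" -> buffer=FxVadIiLwBfv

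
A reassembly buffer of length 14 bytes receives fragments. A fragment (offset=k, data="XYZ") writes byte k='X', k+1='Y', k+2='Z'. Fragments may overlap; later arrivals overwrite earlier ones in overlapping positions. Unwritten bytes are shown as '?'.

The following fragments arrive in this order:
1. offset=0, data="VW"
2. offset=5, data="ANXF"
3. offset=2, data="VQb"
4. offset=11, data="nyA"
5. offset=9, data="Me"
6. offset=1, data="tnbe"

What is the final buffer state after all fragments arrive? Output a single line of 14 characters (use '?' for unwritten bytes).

Fragment 1: offset=0 data="VW" -> buffer=VW????????????
Fragment 2: offset=5 data="ANXF" -> buffer=VW???ANXF?????
Fragment 3: offset=2 data="VQb" -> buffer=VWVQbANXF?????
Fragment 4: offset=11 data="nyA" -> buffer=VWVQbANXF??nyA
Fragment 5: offset=9 data="Me" -> buffer=VWVQbANXFMenyA
Fragment 6: offset=1 data="tnbe" -> buffer=VtnbeANXFMenyA

Answer: VtnbeANXFMenyA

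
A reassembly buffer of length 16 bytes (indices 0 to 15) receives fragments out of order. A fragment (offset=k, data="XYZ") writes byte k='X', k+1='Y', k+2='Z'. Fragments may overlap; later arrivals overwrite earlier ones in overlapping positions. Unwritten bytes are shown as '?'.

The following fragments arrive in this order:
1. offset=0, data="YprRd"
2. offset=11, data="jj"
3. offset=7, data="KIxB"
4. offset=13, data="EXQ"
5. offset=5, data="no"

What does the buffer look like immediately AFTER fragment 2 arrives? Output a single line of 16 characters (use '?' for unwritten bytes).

Answer: YprRd??????jj???

Derivation:
Fragment 1: offset=0 data="YprRd" -> buffer=YprRd???????????
Fragment 2: offset=11 data="jj" -> buffer=YprRd??????jj???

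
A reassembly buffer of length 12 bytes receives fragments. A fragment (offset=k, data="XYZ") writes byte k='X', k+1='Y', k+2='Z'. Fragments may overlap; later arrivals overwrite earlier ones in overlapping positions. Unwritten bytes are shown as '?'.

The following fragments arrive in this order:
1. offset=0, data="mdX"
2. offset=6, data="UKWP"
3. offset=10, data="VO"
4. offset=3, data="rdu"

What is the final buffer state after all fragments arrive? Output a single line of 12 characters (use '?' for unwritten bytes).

Answer: mdXrduUKWPVO

Derivation:
Fragment 1: offset=0 data="mdX" -> buffer=mdX?????????
Fragment 2: offset=6 data="UKWP" -> buffer=mdX???UKWP??
Fragment 3: offset=10 data="VO" -> buffer=mdX???UKWPVO
Fragment 4: offset=3 data="rdu" -> buffer=mdXrduUKWPVO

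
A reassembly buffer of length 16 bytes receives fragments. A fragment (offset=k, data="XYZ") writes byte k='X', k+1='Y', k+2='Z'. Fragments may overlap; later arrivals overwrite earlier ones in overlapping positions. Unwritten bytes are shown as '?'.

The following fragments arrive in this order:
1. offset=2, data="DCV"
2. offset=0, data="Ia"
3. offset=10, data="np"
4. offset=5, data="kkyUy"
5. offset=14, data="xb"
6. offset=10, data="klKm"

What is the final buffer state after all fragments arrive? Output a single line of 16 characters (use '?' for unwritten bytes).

Answer: IaDCVkkyUyklKmxb

Derivation:
Fragment 1: offset=2 data="DCV" -> buffer=??DCV???????????
Fragment 2: offset=0 data="Ia" -> buffer=IaDCV???????????
Fragment 3: offset=10 data="np" -> buffer=IaDCV?????np????
Fragment 4: offset=5 data="kkyUy" -> buffer=IaDCVkkyUynp????
Fragment 5: offset=14 data="xb" -> buffer=IaDCVkkyUynp??xb
Fragment 6: offset=10 data="klKm" -> buffer=IaDCVkkyUyklKmxb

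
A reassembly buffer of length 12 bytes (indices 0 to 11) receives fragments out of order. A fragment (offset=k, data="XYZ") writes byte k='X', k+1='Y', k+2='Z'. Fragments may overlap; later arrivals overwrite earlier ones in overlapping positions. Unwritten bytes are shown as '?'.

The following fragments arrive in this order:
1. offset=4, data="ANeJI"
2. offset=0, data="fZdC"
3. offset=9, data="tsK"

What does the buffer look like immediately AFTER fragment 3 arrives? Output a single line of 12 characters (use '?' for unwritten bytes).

Answer: fZdCANeJItsK

Derivation:
Fragment 1: offset=4 data="ANeJI" -> buffer=????ANeJI???
Fragment 2: offset=0 data="fZdC" -> buffer=fZdCANeJI???
Fragment 3: offset=9 data="tsK" -> buffer=fZdCANeJItsK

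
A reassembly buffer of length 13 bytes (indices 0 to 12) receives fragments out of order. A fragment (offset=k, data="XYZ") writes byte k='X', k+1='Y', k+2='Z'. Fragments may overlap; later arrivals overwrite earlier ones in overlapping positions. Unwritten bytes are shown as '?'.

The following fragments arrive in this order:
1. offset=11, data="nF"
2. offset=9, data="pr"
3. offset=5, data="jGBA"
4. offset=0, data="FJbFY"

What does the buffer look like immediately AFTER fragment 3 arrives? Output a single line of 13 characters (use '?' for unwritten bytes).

Fragment 1: offset=11 data="nF" -> buffer=???????????nF
Fragment 2: offset=9 data="pr" -> buffer=?????????prnF
Fragment 3: offset=5 data="jGBA" -> buffer=?????jGBAprnF

Answer: ?????jGBAprnF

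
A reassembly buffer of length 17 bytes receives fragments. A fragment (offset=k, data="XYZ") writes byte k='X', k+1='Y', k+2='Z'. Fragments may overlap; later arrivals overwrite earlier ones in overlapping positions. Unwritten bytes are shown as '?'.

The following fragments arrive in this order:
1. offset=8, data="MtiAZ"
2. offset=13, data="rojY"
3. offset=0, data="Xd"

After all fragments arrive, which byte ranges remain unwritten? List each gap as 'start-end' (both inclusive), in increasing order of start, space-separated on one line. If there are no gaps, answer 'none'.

Fragment 1: offset=8 len=5
Fragment 2: offset=13 len=4
Fragment 3: offset=0 len=2
Gaps: 2-7

Answer: 2-7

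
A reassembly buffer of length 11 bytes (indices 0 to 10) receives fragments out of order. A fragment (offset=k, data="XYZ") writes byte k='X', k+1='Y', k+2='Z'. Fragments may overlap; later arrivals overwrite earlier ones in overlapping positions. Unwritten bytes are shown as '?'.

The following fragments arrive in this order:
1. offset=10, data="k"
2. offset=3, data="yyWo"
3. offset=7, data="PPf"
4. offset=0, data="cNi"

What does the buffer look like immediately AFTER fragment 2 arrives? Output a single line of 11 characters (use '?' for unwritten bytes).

Answer: ???yyWo???k

Derivation:
Fragment 1: offset=10 data="k" -> buffer=??????????k
Fragment 2: offset=3 data="yyWo" -> buffer=???yyWo???k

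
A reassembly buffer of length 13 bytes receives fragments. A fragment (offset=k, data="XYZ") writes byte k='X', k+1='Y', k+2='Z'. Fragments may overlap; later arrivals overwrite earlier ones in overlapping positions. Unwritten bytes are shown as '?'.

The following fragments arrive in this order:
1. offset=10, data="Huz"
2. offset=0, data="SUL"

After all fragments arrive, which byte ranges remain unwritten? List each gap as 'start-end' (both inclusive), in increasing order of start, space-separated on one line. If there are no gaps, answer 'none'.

Fragment 1: offset=10 len=3
Fragment 2: offset=0 len=3
Gaps: 3-9

Answer: 3-9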